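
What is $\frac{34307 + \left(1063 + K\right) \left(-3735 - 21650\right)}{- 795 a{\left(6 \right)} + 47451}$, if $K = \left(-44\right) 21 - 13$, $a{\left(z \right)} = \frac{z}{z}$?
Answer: $- \frac{3164203}{46656} \approx -67.82$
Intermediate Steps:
$a{\left(z \right)} = 1$
$K = -937$ ($K = -924 - 13 = -937$)
$\frac{34307 + \left(1063 + K\right) \left(-3735 - 21650\right)}{- 795 a{\left(6 \right)} + 47451} = \frac{34307 + \left(1063 - 937\right) \left(-3735 - 21650\right)}{\left(-795\right) 1 + 47451} = \frac{34307 + 126 \left(-25385\right)}{-795 + 47451} = \frac{34307 - 3198510}{46656} = \left(-3164203\right) \frac{1}{46656} = - \frac{3164203}{46656}$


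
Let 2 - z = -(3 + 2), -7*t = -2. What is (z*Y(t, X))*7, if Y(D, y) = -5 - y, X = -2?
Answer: -147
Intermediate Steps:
t = 2/7 (t = -⅐*(-2) = 2/7 ≈ 0.28571)
z = 7 (z = 2 - (-1)*(3 + 2) = 2 - (-1)*5 = 2 - 1*(-5) = 2 + 5 = 7)
(z*Y(t, X))*7 = (7*(-5 - 1*(-2)))*7 = (7*(-5 + 2))*7 = (7*(-3))*7 = -21*7 = -147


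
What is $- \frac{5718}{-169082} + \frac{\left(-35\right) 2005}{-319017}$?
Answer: $\frac{6844734278}{26970016197} \approx 0.25379$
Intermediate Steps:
$- \frac{5718}{-169082} + \frac{\left(-35\right) 2005}{-319017} = \left(-5718\right) \left(- \frac{1}{169082}\right) - - \frac{70175}{319017} = \frac{2859}{84541} + \frac{70175}{319017} = \frac{6844734278}{26970016197}$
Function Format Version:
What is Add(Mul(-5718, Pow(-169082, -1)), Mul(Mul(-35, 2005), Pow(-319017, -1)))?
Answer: Rational(6844734278, 26970016197) ≈ 0.25379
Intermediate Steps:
Add(Mul(-5718, Pow(-169082, -1)), Mul(Mul(-35, 2005), Pow(-319017, -1))) = Add(Mul(-5718, Rational(-1, 169082)), Mul(-70175, Rational(-1, 319017))) = Add(Rational(2859, 84541), Rational(70175, 319017)) = Rational(6844734278, 26970016197)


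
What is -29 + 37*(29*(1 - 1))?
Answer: -29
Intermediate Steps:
-29 + 37*(29*(1 - 1)) = -29 + 37*(29*0) = -29 + 37*0 = -29 + 0 = -29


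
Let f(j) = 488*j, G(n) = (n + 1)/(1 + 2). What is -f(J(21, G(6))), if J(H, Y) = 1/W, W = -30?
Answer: 244/15 ≈ 16.267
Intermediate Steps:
G(n) = ⅓ + n/3 (G(n) = (1 + n)/3 = (1 + n)*(⅓) = ⅓ + n/3)
J(H, Y) = -1/30 (J(H, Y) = 1/(-30) = -1/30)
-f(J(21, G(6))) = -488*(-1)/30 = -1*(-244/15) = 244/15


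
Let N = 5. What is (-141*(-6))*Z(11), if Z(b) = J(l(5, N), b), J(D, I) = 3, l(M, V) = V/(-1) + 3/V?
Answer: 2538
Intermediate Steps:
l(M, V) = -V + 3/V (l(M, V) = V*(-1) + 3/V = -V + 3/V)
Z(b) = 3
(-141*(-6))*Z(11) = -141*(-6)*3 = 846*3 = 2538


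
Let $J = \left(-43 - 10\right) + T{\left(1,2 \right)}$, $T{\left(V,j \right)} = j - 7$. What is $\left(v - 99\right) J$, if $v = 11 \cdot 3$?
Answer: $3828$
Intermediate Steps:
$v = 33$
$T{\left(V,j \right)} = -7 + j$
$J = -58$ ($J = \left(-43 - 10\right) + \left(-7 + 2\right) = -53 - 5 = -58$)
$\left(v - 99\right) J = \left(33 - 99\right) \left(-58\right) = \left(-66\right) \left(-58\right) = 3828$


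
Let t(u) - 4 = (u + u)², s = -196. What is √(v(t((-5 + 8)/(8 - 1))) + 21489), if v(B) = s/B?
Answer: √72149738/58 ≈ 146.45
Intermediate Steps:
t(u) = 4 + 4*u² (t(u) = 4 + (u + u)² = 4 + (2*u)² = 4 + 4*u²)
v(B) = -196/B
√(v(t((-5 + 8)/(8 - 1))) + 21489) = √(-196/(4 + 4*((-5 + 8)/(8 - 1))²) + 21489) = √(-196/(4 + 4*(3/7)²) + 21489) = √(-196/(4 + 4*(9/49)) + 21489) = √(-196/(4 + 36/49) + 21489) = √(-196/232/49 + 21489) = √(-196*49/232 + 21489) = √(-2401/58 + 21489) = √(1243961/58) = √72149738/58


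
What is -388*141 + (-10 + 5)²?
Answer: -54683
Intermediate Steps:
-388*141 + (-10 + 5)² = -54708 + (-5)² = -54708 + 25 = -54683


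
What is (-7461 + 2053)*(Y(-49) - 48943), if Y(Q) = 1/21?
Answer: 5558353216/21 ≈ 2.6468e+8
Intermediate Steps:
Y(Q) = 1/21
(-7461 + 2053)*(Y(-49) - 48943) = (-7461 + 2053)*(1/21 - 48943) = -5408*(-1027802/21) = 5558353216/21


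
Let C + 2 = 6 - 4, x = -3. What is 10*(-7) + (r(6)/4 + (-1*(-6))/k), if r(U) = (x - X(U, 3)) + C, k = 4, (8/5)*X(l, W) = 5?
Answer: -2241/32 ≈ -70.031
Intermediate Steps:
X(l, W) = 25/8 (X(l, W) = (5/8)*5 = 25/8)
C = 0 (C = -2 + (6 - 4) = -2 + 2 = 0)
r(U) = -49/8 (r(U) = (-3 - 1*25/8) + 0 = (-3 - 25/8) + 0 = -49/8 + 0 = -49/8)
10*(-7) + (r(6)/4 + (-1*(-6))/k) = 10*(-7) + (-49/8/4 - 1*(-6)/4) = -70 + (-49/8*¼ + 6*(¼)) = -70 + (-49/32 + 3/2) = -70 - 1/32 = -2241/32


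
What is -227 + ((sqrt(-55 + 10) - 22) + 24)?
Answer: -225 + 3*I*sqrt(5) ≈ -225.0 + 6.7082*I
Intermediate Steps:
-227 + ((sqrt(-55 + 10) - 22) + 24) = -227 + ((sqrt(-45) - 22) + 24) = -227 + ((3*I*sqrt(5) - 22) + 24) = -227 + ((-22 + 3*I*sqrt(5)) + 24) = -227 + (2 + 3*I*sqrt(5)) = -225 + 3*I*sqrt(5)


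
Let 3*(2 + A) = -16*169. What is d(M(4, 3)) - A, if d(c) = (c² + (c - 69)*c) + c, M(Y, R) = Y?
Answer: 1990/3 ≈ 663.33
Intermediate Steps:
d(c) = c + c² + c*(-69 + c) (d(c) = (c² + (-69 + c)*c) + c = (c² + c*(-69 + c)) + c = c + c² + c*(-69 + c))
A = -2710/3 (A = -2 + (-16*169)/3 = -2 + (⅓)*(-2704) = -2 - 2704/3 = -2710/3 ≈ -903.33)
d(M(4, 3)) - A = 2*4*(-34 + 4) - 1*(-2710/3) = 2*4*(-30) + 2710/3 = -240 + 2710/3 = 1990/3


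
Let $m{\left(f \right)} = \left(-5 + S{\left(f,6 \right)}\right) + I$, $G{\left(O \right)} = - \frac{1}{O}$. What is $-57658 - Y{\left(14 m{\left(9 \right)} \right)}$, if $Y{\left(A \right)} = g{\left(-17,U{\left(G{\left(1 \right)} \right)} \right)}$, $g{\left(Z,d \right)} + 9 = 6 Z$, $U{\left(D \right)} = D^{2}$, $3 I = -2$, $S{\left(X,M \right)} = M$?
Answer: $-57547$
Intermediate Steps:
$I = - \frac{2}{3}$ ($I = \frac{1}{3} \left(-2\right) = - \frac{2}{3} \approx -0.66667$)
$m{\left(f \right)} = \frac{1}{3}$ ($m{\left(f \right)} = \left(-5 + 6\right) - \frac{2}{3} = 1 - \frac{2}{3} = \frac{1}{3}$)
$g{\left(Z,d \right)} = -9 + 6 Z$
$Y{\left(A \right)} = -111$ ($Y{\left(A \right)} = -9 + 6 \left(-17\right) = -9 - 102 = -111$)
$-57658 - Y{\left(14 m{\left(9 \right)} \right)} = -57658 - -111 = -57658 + 111 = -57547$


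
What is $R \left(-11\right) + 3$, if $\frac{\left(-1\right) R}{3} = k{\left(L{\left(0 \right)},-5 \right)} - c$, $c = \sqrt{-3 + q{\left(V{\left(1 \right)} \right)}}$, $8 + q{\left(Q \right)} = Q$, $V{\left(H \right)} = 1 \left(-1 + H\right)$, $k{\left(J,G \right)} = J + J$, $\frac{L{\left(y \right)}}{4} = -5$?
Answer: $-1317 - 33 i \sqrt{11} \approx -1317.0 - 109.45 i$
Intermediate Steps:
$L{\left(y \right)} = -20$ ($L{\left(y \right)} = 4 \left(-5\right) = -20$)
$k{\left(J,G \right)} = 2 J$
$V{\left(H \right)} = -1 + H$
$q{\left(Q \right)} = -8 + Q$
$c = i \sqrt{11}$ ($c = \sqrt{-3 + \left(-8 + \left(-1 + 1\right)\right)} = \sqrt{-3 + \left(-8 + 0\right)} = \sqrt{-3 - 8} = \sqrt{-11} = i \sqrt{11} \approx 3.3166 i$)
$R = 120 + 3 i \sqrt{11}$ ($R = - 3 \left(2 \left(-20\right) - i \sqrt{11}\right) = - 3 \left(-40 - i \sqrt{11}\right) = 120 + 3 i \sqrt{11} \approx 120.0 + 9.9499 i$)
$R \left(-11\right) + 3 = \left(120 + 3 i \sqrt{11}\right) \left(-11\right) + 3 = \left(-1320 - 33 i \sqrt{11}\right) + 3 = -1317 - 33 i \sqrt{11}$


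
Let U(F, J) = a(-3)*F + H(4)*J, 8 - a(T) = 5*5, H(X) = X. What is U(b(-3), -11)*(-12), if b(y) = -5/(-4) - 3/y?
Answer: 987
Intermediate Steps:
a(T) = -17 (a(T) = 8 - 5*5 = 8 - 1*25 = 8 - 25 = -17)
b(y) = 5/4 - 3/y (b(y) = -5*(-¼) - 3/y = 5/4 - 3/y)
U(F, J) = -17*F + 4*J
U(b(-3), -11)*(-12) = (-17*(5/4 - 3/(-3)) + 4*(-11))*(-12) = (-17*(5/4 - 3*(-⅓)) - 44)*(-12) = (-17*(5/4 + 1) - 44)*(-12) = (-17*9/4 - 44)*(-12) = (-153/4 - 44)*(-12) = -329/4*(-12) = 987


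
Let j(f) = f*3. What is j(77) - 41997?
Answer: -41766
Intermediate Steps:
j(f) = 3*f
j(77) - 41997 = 3*77 - 41997 = 231 - 41997 = -41766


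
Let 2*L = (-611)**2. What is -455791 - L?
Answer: -1284903/2 ≈ -6.4245e+5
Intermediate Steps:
L = 373321/2 (L = (1/2)*(-611)**2 = (1/2)*373321 = 373321/2 ≈ 1.8666e+5)
-455791 - L = -455791 - 1*373321/2 = -455791 - 373321/2 = -1284903/2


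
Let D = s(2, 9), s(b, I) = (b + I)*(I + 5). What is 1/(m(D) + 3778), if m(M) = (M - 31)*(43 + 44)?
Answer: 1/14479 ≈ 6.9065e-5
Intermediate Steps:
s(b, I) = (5 + I)*(I + b) (s(b, I) = (I + b)*(5 + I) = (5 + I)*(I + b))
D = 154 (D = 9**2 + 5*9 + 5*2 + 9*2 = 81 + 45 + 10 + 18 = 154)
m(M) = -2697 + 87*M (m(M) = (-31 + M)*87 = -2697 + 87*M)
1/(m(D) + 3778) = 1/((-2697 + 87*154) + 3778) = 1/((-2697 + 13398) + 3778) = 1/(10701 + 3778) = 1/14479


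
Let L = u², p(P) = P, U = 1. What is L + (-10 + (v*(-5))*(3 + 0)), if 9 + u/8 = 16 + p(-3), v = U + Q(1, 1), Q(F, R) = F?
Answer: 984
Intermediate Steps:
v = 2 (v = 1 + 1 = 2)
u = 32 (u = -72 + 8*(16 - 3) = -72 + 8*13 = -72 + 104 = 32)
L = 1024 (L = 32² = 1024)
L + (-10 + (v*(-5))*(3 + 0)) = 1024 + (-10 + (2*(-5))*(3 + 0)) = 1024 + (-10 - 10*3) = 1024 + (-10 - 30) = 1024 - 40 = 984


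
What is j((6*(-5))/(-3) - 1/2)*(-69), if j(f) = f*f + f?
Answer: -27531/4 ≈ -6882.8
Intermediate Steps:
j(f) = f + f**2 (j(f) = f**2 + f = f + f**2)
j((6*(-5))/(-3) - 1/2)*(-69) = (((6*(-5))/(-3) - 1/2)*(1 + ((6*(-5))/(-3) - 1/2)))*(-69) = ((-30*(-1/3) - 1*1/2)*(1 + (-30*(-1/3) - 1*1/2)))*(-69) = ((10 - 1/2)*(1 + (10 - 1/2)))*(-69) = (19*(1 + 19/2)/2)*(-69) = ((19/2)*(21/2))*(-69) = (399/4)*(-69) = -27531/4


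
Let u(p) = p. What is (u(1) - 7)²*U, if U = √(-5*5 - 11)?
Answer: 216*I ≈ 216.0*I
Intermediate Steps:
U = 6*I (U = √(-25 - 11) = √(-36) = 6*I ≈ 6.0*I)
(u(1) - 7)²*U = (1 - 7)²*(6*I) = (-6)²*(6*I) = 36*(6*I) = 216*I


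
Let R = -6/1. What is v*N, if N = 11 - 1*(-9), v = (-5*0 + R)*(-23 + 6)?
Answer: 2040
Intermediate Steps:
R = -6 (R = -6*1 = -6)
v = 102 (v = (-5*0 - 6)*(-23 + 6) = (0 - 6)*(-17) = -6*(-17) = 102)
N = 20 (N = 11 + 9 = 20)
v*N = 102*20 = 2040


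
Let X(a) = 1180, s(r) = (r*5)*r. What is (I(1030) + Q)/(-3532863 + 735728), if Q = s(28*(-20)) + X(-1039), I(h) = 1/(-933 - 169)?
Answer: -1729236359/3082442770 ≈ -0.56100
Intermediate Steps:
s(r) = 5*r² (s(r) = (5*r)*r = 5*r²)
I(h) = -1/1102 (I(h) = 1/(-1102) = -1/1102)
Q = 1569180 (Q = 5*(28*(-20))² + 1180 = 5*(-560)² + 1180 = 5*313600 + 1180 = 1568000 + 1180 = 1569180)
(I(1030) + Q)/(-3532863 + 735728) = (-1/1102 + 1569180)/(-3532863 + 735728) = (1729236359/1102)/(-2797135) = (1729236359/1102)*(-1/2797135) = -1729236359/3082442770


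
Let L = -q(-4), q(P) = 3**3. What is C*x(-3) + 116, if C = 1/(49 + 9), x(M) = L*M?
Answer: 6809/58 ≈ 117.40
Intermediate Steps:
q(P) = 27
L = -27 (L = -1*27 = -27)
x(M) = -27*M
C = 1/58 ≈ 0.017241
C*x(-3) + 116 = (-27*(-3))/58 + 116 = (1/58)*81 + 116 = 81/58 + 116 = 6809/58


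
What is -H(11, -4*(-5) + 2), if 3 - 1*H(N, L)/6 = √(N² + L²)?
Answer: -18 + 66*√5 ≈ 129.58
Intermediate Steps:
H(N, L) = 18 - 6*√(L² + N²) (H(N, L) = 18 - 6*√(N² + L²) = 18 - 6*√(L² + N²))
-H(11, -4*(-5) + 2) = -(18 - 6*√((-4*(-5) + 2)² + 11²)) = -(18 - 6*√((20 + 2)² + 121)) = -(18 - 6*√(22² + 121)) = -(18 - 6*√(484 + 121)) = -(18 - 66*√5) = -18 + 66*√5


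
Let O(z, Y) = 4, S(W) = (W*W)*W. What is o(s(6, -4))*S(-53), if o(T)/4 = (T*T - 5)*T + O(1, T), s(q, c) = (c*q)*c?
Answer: -526583904080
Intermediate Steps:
S(W) = W**3 (S(W) = W**2*W = W**3)
s(q, c) = q*c**2
o(T) = 16 + 4*T*(-5 + T**2) (o(T) = 4*((T*T - 5)*T + 4) = 4*((T**2 - 5)*T + 4) = 4*((-5 + T**2)*T + 4) = 4*(T*(-5 + T**2) + 4) = 4*(4 + T*(-5 + T**2)) = 16 + 4*T*(-5 + T**2))
o(s(6, -4))*S(-53) = (16 - 120*(-4)**2 + 4*(6*(-4)**2)**3)*(-53)**3 = (16 - 120*16 + 4*(6*16)**3)*(-148877) = (16 - 20*96 + 4*96**3)*(-148877) = (16 - 1920 + 4*884736)*(-148877) = (16 - 1920 + 3538944)*(-148877) = 3537040*(-148877) = -526583904080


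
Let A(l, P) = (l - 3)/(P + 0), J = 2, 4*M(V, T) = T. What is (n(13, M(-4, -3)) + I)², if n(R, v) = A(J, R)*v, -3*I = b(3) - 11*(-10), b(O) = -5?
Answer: 3301489/2704 ≈ 1221.0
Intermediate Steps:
M(V, T) = T/4
A(l, P) = (-3 + l)/P
I = -35 (I = -(-5 - 11*(-10))/3 = -(-5 + 110)/3 = -⅓*105 = -35)
n(R, v) = -v/R (n(R, v) = ((-3 + 2)/R)*v = (-1/R)*v = -v/R)
(n(13, M(-4, -3)) + I)² = (-1*(¼)*(-3)/13 - 35)² = (-1*(-¾)*1/13 - 35)² = (3/52 - 35)² = (-1817/52)² = 3301489/2704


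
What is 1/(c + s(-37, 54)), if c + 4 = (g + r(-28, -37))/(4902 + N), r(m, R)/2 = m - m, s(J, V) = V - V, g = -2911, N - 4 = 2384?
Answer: -7290/32071 ≈ -0.22731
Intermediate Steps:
N = 2388 (N = 4 + 2384 = 2388)
s(J, V) = 0
r(m, R) = 0 (r(m, R) = 2*(m - m) = 2*0 = 0)
c = -32071/7290 (c = -4 + (-2911 + 0)/(4902 + 2388) = -4 - 2911/7290 = -32071/7290 ≈ -4.3993)
1/(c + s(-37, 54)) = 1/(-32071/7290 + 0) = 1/(-32071/7290) = -7290/32071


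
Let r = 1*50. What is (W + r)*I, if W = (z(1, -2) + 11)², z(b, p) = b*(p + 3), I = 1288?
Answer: 249872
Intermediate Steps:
z(b, p) = b*(3 + p)
W = 144 (W = (1*(3 - 2) + 11)² = (1*1 + 11)² = (1 + 11)² = 12² = 144)
r = 50
(W + r)*I = (144 + 50)*1288 = 194*1288 = 249872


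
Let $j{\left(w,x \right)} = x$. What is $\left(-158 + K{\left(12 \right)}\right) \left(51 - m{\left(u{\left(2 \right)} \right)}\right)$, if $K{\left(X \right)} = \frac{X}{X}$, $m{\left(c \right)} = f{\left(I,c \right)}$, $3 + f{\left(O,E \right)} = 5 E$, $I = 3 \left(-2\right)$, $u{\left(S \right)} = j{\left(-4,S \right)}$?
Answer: $-6908$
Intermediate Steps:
$u{\left(S \right)} = S$
$I = -6$
$f{\left(O,E \right)} = -3 + 5 E$
$m{\left(c \right)} = -3 + 5 c$
$K{\left(X \right)} = 1$
$\left(-158 + K{\left(12 \right)}\right) \left(51 - m{\left(u{\left(2 \right)} \right)}\right) = \left(-158 + 1\right) \left(51 - \left(-3 + 5 \cdot 2\right)\right) = - 157 \left(51 - \left(-3 + 10\right)\right) = - 157 \left(51 - 7\right) = \left(-157\right) 44 = -6908$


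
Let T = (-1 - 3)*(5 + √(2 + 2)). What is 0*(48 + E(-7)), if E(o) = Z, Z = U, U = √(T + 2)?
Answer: 0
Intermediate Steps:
T = -28 (T = -4*(5 + √4) = -4*(5 + 2) = -4*7 = -28)
U = I*√26 (U = √(-28 + 2) = √(-26) = I*√26 ≈ 5.099*I)
Z = I*√26 ≈ 5.099*I
E(o) = I*√26
0*(48 + E(-7)) = 0*(48 + I*√26) = 0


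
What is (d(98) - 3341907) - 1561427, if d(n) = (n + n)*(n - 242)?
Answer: -4931558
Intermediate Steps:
d(n) = 2*n*(-242 + n) (d(n) = (2*n)*(-242 + n) = 2*n*(-242 + n))
(d(98) - 3341907) - 1561427 = (2*98*(-242 + 98) - 3341907) - 1561427 = (2*98*(-144) - 3341907) - 1561427 = (-28224 - 3341907) - 1561427 = -3370131 - 1561427 = -4931558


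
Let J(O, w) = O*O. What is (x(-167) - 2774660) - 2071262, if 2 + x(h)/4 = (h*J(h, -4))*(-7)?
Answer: 125563034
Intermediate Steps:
J(O, w) = O**2
x(h) = -8 - 28*h**3 (x(h) = -8 + 4*((h*h**2)*(-7)) = -8 + 4*(h**3*(-7)) = -8 + 4*(-7*h**3) = -8 - 28*h**3)
(x(-167) - 2774660) - 2071262 = ((-8 - 28*(-167)**3) - 2774660) - 2071262 = ((-8 - 28*(-4657463)) - 2774660) - 2071262 = ((-8 + 130408964) - 2774660) - 2071262 = (130408956 - 2774660) - 2071262 = 127634296 - 2071262 = 125563034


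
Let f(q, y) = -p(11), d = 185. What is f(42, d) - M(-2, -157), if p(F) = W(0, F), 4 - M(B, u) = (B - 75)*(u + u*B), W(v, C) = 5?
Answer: -12098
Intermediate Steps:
M(B, u) = 4 - (-75 + B)*(u + B*u) (M(B, u) = 4 - (B - 75)*(u + u*B) = 4 - (-75 + B)*(u + B*u))
p(F) = 5
f(q, y) = -5 (f(q, y) = -1*5 = -5)
f(42, d) - M(-2, -157) = -5 - (4 + 75*(-157) - 1*(-157)*(-2)**2 + 74*(-2)*(-157)) = -5 - (4 - 11775 - 1*(-157)*4 + 23236) = -5 - (4 - 11775 + 628 + 23236) = -5 - 1*12093 = -5 - 12093 = -12098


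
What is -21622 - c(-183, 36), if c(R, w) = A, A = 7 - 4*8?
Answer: -21597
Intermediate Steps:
A = -25 (A = 7 - 32 = -25)
c(R, w) = -25
-21622 - c(-183, 36) = -21622 - 1*(-25) = -21622 + 25 = -21597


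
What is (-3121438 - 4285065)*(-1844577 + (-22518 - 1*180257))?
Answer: 15163718730056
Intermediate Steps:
(-3121438 - 4285065)*(-1844577 + (-22518 - 1*180257)) = -7406503*(-1844577 + (-22518 - 180257)) = -7406503*(-1844577 - 202775) = -7406503*(-2047352) = 15163718730056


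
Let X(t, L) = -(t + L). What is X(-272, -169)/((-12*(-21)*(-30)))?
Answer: -7/120 ≈ -0.058333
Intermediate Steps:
X(t, L) = -L - t (X(t, L) = -(L + t) = -L - t)
X(-272, -169)/((-12*(-21)*(-30))) = (-1*(-169) - 1*(-272))/((-12*(-21)*(-30))) = (169 + 272)/((252*(-30))) = 441/(-7560) = 441*(-1/7560) = -7/120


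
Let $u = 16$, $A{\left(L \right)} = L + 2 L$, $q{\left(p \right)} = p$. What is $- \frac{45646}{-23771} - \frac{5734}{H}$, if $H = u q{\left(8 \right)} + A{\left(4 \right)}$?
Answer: $- \frac{64956237}{1663970} \approx -39.037$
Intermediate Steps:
$A{\left(L \right)} = 3 L$
$H = 140$ ($H = 16 \cdot 8 + 3 \cdot 4 = 128 + 12 = 140$)
$- \frac{45646}{-23771} - \frac{5734}{H} = - \frac{45646}{-23771} - \frac{5734}{140} = \left(-45646\right) \left(- \frac{1}{23771}\right) - \frac{2867}{70} = \frac{45646}{23771} - \frac{2867}{70} = - \frac{64956237}{1663970}$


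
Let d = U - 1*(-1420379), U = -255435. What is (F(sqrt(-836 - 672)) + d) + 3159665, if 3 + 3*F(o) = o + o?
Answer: 4324608 + 4*I*sqrt(377)/3 ≈ 4.3246e+6 + 25.889*I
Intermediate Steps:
d = 1164944 (d = -255435 - 1*(-1420379) = -255435 + 1420379 = 1164944)
F(o) = -1 + 2*o/3 (F(o) = -1 + (o + o)/3 = -1 + (2*o)/3 = -1 + 2*o/3)
(F(sqrt(-836 - 672)) + d) + 3159665 = ((-1 + 2*sqrt(-836 - 672)/3) + 1164944) + 3159665 = ((-1 + 2*sqrt(-1508)/3) + 1164944) + 3159665 = ((-1 + 2*(2*I*sqrt(377))/3) + 1164944) + 3159665 = ((-1 + 4*I*sqrt(377)/3) + 1164944) + 3159665 = (1164943 + 4*I*sqrt(377)/3) + 3159665 = 4324608 + 4*I*sqrt(377)/3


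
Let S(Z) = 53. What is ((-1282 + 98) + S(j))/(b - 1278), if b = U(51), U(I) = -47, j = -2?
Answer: 1131/1325 ≈ 0.85359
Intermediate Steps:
b = -47
((-1282 + 98) + S(j))/(b - 1278) = ((-1282 + 98) + 53)/(-47 - 1278) = (-1184 + 53)/(-1325) = -1131*(-1/1325) = 1131/1325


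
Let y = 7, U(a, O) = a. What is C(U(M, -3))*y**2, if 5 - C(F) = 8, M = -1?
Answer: -147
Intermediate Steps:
C(F) = -3 (C(F) = 5 - 1*8 = 5 - 8 = -3)
C(U(M, -3))*y**2 = -3*7**2 = -3*49 = -147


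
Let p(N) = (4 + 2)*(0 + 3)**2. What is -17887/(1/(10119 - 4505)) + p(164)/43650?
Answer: -243512723647/2425 ≈ -1.0042e+8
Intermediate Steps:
p(N) = 54 (p(N) = 6*3**2 = 6*9 = 54)
-17887/(1/(10119 - 4505)) + p(164)/43650 = -17887/(1/(10119 - 4505)) + 54/43650 = -17887/(1/5614) + 54*(1/43650) = -17887/1/5614 + 3/2425 = -17887*5614 + 3/2425 = -100417618 + 3/2425 = -243512723647/2425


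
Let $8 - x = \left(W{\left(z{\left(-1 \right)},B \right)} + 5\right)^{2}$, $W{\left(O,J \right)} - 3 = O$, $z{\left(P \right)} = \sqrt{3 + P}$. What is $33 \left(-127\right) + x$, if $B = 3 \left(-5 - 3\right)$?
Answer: $-4249 - 16 \sqrt{2} \approx -4271.6$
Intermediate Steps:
$B = -24$ ($B = 3 \left(-8\right) = -24$)
$W{\left(O,J \right)} = 3 + O$
$x = 8 - \left(8 + \sqrt{2}\right)^{2}$ ($x = 8 - \left(\left(3 + \sqrt{3 - 1}\right) + 5\right)^{2} = 8 - \left(\left(3 + \sqrt{2}\right) + 5\right)^{2} = 8 - \left(8 + \sqrt{2}\right)^{2} \approx -80.627$)
$33 \left(-127\right) + x = 33 \left(-127\right) + \left(8 - \left(8 + \sqrt{2}\right)^{2}\right) = -4191 + \left(8 - \left(8 + \sqrt{2}\right)^{2}\right) = -4183 - \left(8 + \sqrt{2}\right)^{2}$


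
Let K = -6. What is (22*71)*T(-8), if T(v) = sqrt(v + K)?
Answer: 1562*I*sqrt(14) ≈ 5844.5*I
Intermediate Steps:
T(v) = sqrt(-6 + v) (T(v) = sqrt(v - 6) = sqrt(-6 + v))
(22*71)*T(-8) = (22*71)*sqrt(-6 - 8) = 1562*sqrt(-14) = 1562*(I*sqrt(14)) = 1562*I*sqrt(14)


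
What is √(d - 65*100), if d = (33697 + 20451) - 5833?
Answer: √41815 ≈ 204.49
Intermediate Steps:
d = 48315 (d = 54148 - 5833 = 48315)
√(d - 65*100) = √(48315 - 65*100) = √(48315 - 6500) = √41815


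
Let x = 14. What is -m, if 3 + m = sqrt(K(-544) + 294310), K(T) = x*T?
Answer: 3 - sqrt(286694) ≈ -532.44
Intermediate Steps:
K(T) = 14*T
m = -3 + sqrt(286694) (m = -3 + sqrt(14*(-544) + 294310) = -3 + sqrt(-7616 + 294310) = -3 + sqrt(286694) ≈ 532.44)
-m = -(-3 + sqrt(286694)) = 3 - sqrt(286694)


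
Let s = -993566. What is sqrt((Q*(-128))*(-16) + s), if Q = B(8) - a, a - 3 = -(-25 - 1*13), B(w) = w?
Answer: 5*I*sqrt(42446) ≈ 1030.1*I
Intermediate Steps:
a = 41 (a = 3 - (-25 - 1*13) = 3 - (-25 - 13) = 3 - 1*(-38) = 3 + 38 = 41)
Q = -33 (Q = 8 - 1*41 = 8 - 41 = -33)
sqrt((Q*(-128))*(-16) + s) = sqrt(-33*(-128)*(-16) - 993566) = sqrt(4224*(-16) - 993566) = sqrt(-67584 - 993566) = sqrt(-1061150) = 5*I*sqrt(42446)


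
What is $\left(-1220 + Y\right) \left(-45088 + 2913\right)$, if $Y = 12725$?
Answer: $-485223375$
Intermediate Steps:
$\left(-1220 + Y\right) \left(-45088 + 2913\right) = \left(-1220 + 12725\right) \left(-45088 + 2913\right) = 11505 \left(-42175\right) = -485223375$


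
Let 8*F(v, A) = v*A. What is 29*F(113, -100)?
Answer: -81925/2 ≈ -40963.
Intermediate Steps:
F(v, A) = A*v/8 (F(v, A) = (v*A)/8 = (A*v)/8 = A*v/8)
29*F(113, -100) = 29*((1/8)*(-100)*113) = 29*(-2825/2) = -81925/2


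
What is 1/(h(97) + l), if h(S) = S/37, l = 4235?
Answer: 37/156792 ≈ 0.00023598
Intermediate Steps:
h(S) = S/37 (h(S) = S*(1/37) = S/37)
1/(h(97) + l) = 1/((1/37)*97 + 4235) = 1/(97/37 + 4235) = 1/(156792/37) = 37/156792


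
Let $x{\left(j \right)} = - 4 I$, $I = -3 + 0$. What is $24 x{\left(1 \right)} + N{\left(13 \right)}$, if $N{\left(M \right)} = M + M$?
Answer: $314$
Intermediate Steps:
$I = -3$
$N{\left(M \right)} = 2 M$
$x{\left(j \right)} = 12$ ($x{\left(j \right)} = \left(-4\right) \left(-3\right) = 12$)
$24 x{\left(1 \right)} + N{\left(13 \right)} = 24 \cdot 12 + 2 \cdot 13 = 288 + 26 = 314$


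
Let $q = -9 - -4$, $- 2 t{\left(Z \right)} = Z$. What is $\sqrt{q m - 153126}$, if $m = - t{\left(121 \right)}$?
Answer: $\frac{i \sqrt{613714}}{2} \approx 391.7 i$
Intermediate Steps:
$t{\left(Z \right)} = - \frac{Z}{2}$
$q = -5$ ($q = -9 + 4 = -5$)
$m = \frac{121}{2}$ ($m = - \frac{\left(-1\right) 121}{2} = \left(-1\right) \left(- \frac{121}{2}\right) = \frac{121}{2} \approx 60.5$)
$\sqrt{q m - 153126} = \sqrt{\left(-5\right) \frac{121}{2} - 153126} = \sqrt{- \frac{605}{2} - 153126} = \sqrt{- \frac{306857}{2}} = \frac{i \sqrt{613714}}{2}$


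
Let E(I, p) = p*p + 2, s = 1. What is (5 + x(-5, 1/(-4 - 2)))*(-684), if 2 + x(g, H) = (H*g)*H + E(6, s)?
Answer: -4009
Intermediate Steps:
E(I, p) = 2 + p**2 (E(I, p) = p**2 + 2 = 2 + p**2)
x(g, H) = 1 + g*H**2 (x(g, H) = -2 + ((H*g)*H + (2 + 1**2)) = -2 + (g*H**2 + (2 + 1)) = -2 + (g*H**2 + 3) = -2 + (3 + g*H**2) = 1 + g*H**2)
(5 + x(-5, 1/(-4 - 2)))*(-684) = (5 + (1 - 5/(-4 - 2)**2))*(-684) = (5 + (1 - 5*(1/(-6))**2))*(-684) = (5 + (1 - 5*(-1/6)**2))*(-684) = (5 + (1 - 5*1/36))*(-684) = (5 + (1 - 5/36))*(-684) = (5 + 31/36)*(-684) = (211/36)*(-684) = -4009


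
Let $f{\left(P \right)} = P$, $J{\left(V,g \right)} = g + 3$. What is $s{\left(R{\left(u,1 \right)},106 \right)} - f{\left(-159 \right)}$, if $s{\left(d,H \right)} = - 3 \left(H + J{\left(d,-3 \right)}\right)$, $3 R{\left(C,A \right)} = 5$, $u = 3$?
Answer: $-159$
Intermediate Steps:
$J{\left(V,g \right)} = 3 + g$
$R{\left(C,A \right)} = \frac{5}{3}$ ($R{\left(C,A \right)} = \frac{1}{3} \cdot 5 = \frac{5}{3}$)
$s{\left(d,H \right)} = - 3 H$ ($s{\left(d,H \right)} = - 3 \left(H + \left(3 - 3\right)\right) = - 3 \left(H + 0\right) = - 3 H$)
$s{\left(R{\left(u,1 \right)},106 \right)} - f{\left(-159 \right)} = \left(-3\right) 106 - -159 = -318 + 159 = -159$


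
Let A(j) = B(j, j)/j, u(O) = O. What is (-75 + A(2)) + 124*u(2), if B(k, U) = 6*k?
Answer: 179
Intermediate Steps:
A(j) = 6 (A(j) = (6*j)/j = 6)
(-75 + A(2)) + 124*u(2) = (-75 + 6) + 124*2 = -69 + 248 = 179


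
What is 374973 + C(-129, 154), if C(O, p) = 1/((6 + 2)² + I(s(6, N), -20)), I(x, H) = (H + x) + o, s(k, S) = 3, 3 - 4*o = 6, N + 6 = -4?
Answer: 69370009/185 ≈ 3.7497e+5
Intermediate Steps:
N = -10 (N = -6 - 4 = -10)
o = -¾ (o = ¾ - ¼*6 = ¾ - 3/2 = -¾ ≈ -0.75000)
I(x, H) = -¾ + H + x (I(x, H) = (H + x) - ¾ = -¾ + H + x)
C(O, p) = 4/185 (C(O, p) = 1/((6 + 2)² + (-¾ - 20 + 3)) = 1/(8² - 71/4) = 1/(64 - 71/4) = 1/(185/4) = 4/185)
374973 + C(-129, 154) = 374973 + 4/185 = 69370009/185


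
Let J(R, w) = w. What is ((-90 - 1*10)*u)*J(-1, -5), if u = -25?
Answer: -12500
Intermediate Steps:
((-90 - 1*10)*u)*J(-1, -5) = ((-90 - 1*10)*(-25))*(-5) = ((-90 - 10)*(-25))*(-5) = -100*(-25)*(-5) = 2500*(-5) = -12500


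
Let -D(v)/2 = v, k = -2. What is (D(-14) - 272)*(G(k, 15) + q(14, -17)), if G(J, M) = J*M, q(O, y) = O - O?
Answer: 7320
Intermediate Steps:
D(v) = -2*v
q(O, y) = 0
(D(-14) - 272)*(G(k, 15) + q(14, -17)) = (-2*(-14) - 272)*(-2*15 + 0) = (28 - 272)*(-30 + 0) = -244*(-30) = 7320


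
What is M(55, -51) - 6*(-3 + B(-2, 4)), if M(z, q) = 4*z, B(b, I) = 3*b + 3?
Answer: 256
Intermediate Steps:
B(b, I) = 3 + 3*b
M(55, -51) - 6*(-3 + B(-2, 4)) = 4*55 - 6*(-3 + (3 + 3*(-2))) = 220 - 6*(-3 + (3 - 6)) = 220 - 6*(-3 - 3) = 220 - 6*(-6) = 220 - 1*(-36) = 220 + 36 = 256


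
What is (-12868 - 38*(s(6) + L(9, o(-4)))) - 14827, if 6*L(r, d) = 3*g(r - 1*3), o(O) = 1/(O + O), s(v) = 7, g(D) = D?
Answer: -28075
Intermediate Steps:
o(O) = 1/(2*O)
L(r, d) = -3/2 + r/2 (L(r, d) = (3*(r - 1*3))/6 = (3*(r - 3))/6 = (3*(-3 + r))/6 = (-9 + 3*r)/6 = -3/2 + r/2)
(-12868 - 38*(s(6) + L(9, o(-4)))) - 14827 = (-12868 - 38*(7 + (-3/2 + (½)*9))) - 14827 = (-12868 - 38*(7 + (-3/2 + 9/2))) - 14827 = (-12868 - 38*(7 + 3)) - 14827 = (-12868 - 38*10) - 14827 = (-12868 - 380) - 14827 = -13248 - 14827 = -28075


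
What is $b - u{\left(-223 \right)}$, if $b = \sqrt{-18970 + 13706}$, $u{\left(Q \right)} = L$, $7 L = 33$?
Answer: $- \frac{33}{7} + 4 i \sqrt{329} \approx -4.7143 + 72.553 i$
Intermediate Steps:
$L = \frac{33}{7}$ ($L = \frac{1}{7} \cdot 33 = \frac{33}{7} \approx 4.7143$)
$u{\left(Q \right)} = \frac{33}{7}$
$b = 4 i \sqrt{329}$ ($b = \sqrt{-5264} = 4 i \sqrt{329} \approx 72.553 i$)
$b - u{\left(-223 \right)} = 4 i \sqrt{329} - \frac{33}{7} = - \frac{33}{7} + 4 i \sqrt{329}$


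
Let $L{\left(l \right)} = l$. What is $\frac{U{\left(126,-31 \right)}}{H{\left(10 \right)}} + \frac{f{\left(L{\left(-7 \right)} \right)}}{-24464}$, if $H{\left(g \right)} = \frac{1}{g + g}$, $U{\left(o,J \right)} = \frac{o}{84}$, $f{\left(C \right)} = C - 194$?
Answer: $\frac{734121}{24464} \approx 30.008$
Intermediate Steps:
$f{\left(C \right)} = -194 + C$
$U{\left(o,J \right)} = \frac{o}{84}$ ($U{\left(o,J \right)} = o \frac{1}{84} = \frac{o}{84}$)
$H{\left(g \right)} = \frac{1}{2 g}$
$\frac{U{\left(126,-31 \right)}}{H{\left(10 \right)}} + \frac{f{\left(L{\left(-7 \right)} \right)}}{-24464} = \frac{\frac{1}{84} \cdot 126}{\frac{1}{2} \cdot \frac{1}{10}} + \frac{-194 - 7}{-24464} = \frac{3}{2 \cdot \frac{1}{2} \cdot \frac{1}{10}} - - \frac{201}{24464} = \frac{3 \frac{1}{\frac{1}{20}}}{2} + \frac{201}{24464} = \frac{3}{2} \cdot 20 + \frac{201}{24464} = 30 + \frac{201}{24464} = \frac{734121}{24464}$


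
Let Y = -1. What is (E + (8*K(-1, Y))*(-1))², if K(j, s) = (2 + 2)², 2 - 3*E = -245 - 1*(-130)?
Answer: 7921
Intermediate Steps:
E = 39 (E = ⅔ - (-245 - 1*(-130))/3 = ⅔ - (-245 + 130)/3 = ⅔ - ⅓*(-115) = ⅔ + 115/3 = 39)
K(j, s) = 16 (K(j, s) = 4² = 16)
(E + (8*K(-1, Y))*(-1))² = (39 + (8*16)*(-1))² = (39 + 128*(-1))² = (39 - 128)² = (-89)² = 7921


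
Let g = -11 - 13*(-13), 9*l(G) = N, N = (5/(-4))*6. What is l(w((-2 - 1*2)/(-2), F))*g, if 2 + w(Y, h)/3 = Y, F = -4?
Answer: -395/3 ≈ -131.67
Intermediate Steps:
w(Y, h) = -6 + 3*Y
N = -15/2 (N = (5*(-1/4))*6 = -5/4*6 = -15/2 ≈ -7.5000)
l(G) = -5/6 (l(G) = (1/9)*(-15/2) = -5/6)
g = 158 (g = -11 + 169 = 158)
l(w((-2 - 1*2)/(-2), F))*g = -5/6*158 = -395/3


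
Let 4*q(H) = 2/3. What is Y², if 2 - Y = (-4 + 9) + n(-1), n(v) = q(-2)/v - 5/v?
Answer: 2209/36 ≈ 61.361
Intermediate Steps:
q(H) = ⅙ (q(H) = (2/3)/4 = (2*(⅓))/4 = (¼)*(⅔) = ⅙)
n(v) = -29/(6*v) (n(v) = 1/(6*v) - 5/v = -29/(6*v))
Y = -47/6 (Y = 2 - ((-4 + 9) - 29/6/(-1)) = 2 - (5 - 29/6*(-1)) = 2 - (5 + 29/6) = 2 - 1*59/6 = 2 - 59/6 = -47/6 ≈ -7.8333)
Y² = (-47/6)² = 2209/36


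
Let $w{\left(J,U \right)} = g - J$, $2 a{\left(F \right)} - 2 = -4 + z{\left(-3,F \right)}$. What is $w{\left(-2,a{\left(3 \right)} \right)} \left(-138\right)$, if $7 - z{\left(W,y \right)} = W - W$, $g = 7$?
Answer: $-1242$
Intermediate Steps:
$z{\left(W,y \right)} = 7$ ($z{\left(W,y \right)} = 7 - \left(W - W\right) = 7 - 0 = 7 + 0 = 7$)
$a{\left(F \right)} = \frac{5}{2}$ ($a{\left(F \right)} = 1 + \frac{-4 + 7}{2} = 1 + \frac{1}{2} \cdot 3 = 1 + \frac{3}{2} = \frac{5}{2}$)
$w{\left(J,U \right)} = 7 - J$
$w{\left(-2,a{\left(3 \right)} \right)} \left(-138\right) = \left(7 - -2\right) \left(-138\right) = \left(7 + 2\right) \left(-138\right) = 9 \left(-138\right) = -1242$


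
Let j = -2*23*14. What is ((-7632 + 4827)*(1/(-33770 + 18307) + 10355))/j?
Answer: 112283704005/2489543 ≈ 45102.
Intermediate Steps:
j = -644 (j = -46*14 = -644)
((-7632 + 4827)*(1/(-33770 + 18307) + 10355))/j = ((-7632 + 4827)*(1/(-33770 + 18307) + 10355))/(-644) = -2805*(1/(-15463) + 10355)*(-1/644) = -2805*(-1/15463 + 10355)*(-1/644) = -2805*160119364/15463*(-1/644) = -449134816020/15463*(-1/644) = 112283704005/2489543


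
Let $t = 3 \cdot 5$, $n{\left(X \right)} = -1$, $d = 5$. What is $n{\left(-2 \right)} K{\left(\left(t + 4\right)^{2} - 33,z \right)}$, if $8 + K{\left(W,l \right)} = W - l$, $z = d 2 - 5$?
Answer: $-315$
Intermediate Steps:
$t = 15$
$z = 5$ ($z = 5 \cdot 2 - 5 = 10 - 5 = 5$)
$K{\left(W,l \right)} = -8 + W - l$ ($K{\left(W,l \right)} = -8 + \left(W - l\right) = -8 + W - l$)
$n{\left(-2 \right)} K{\left(\left(t + 4\right)^{2} - 33,z \right)} = - (-8 - \left(33 - \left(15 + 4\right)^{2}\right) - 5) = - (-8 - \left(33 - 19^{2}\right) - 5) = - (-8 + \left(361 - 33\right) - 5) = - (-8 + 328 - 5) = \left(-1\right) 315 = -315$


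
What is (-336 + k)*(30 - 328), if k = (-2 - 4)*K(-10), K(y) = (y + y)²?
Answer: 815328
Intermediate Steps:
K(y) = 4*y² (K(y) = (2*y)² = 4*y²)
k = -2400 (k = (-2 - 4)*(4*(-10)²) = -24*100 = -6*400 = -2400)
(-336 + k)*(30 - 328) = (-336 - 2400)*(30 - 328) = -2736*(-298) = 815328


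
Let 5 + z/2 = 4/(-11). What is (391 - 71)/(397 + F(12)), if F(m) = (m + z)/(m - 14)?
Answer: 88/109 ≈ 0.80734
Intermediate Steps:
z = -118/11 (z = -10 + 2*(4/(-11)) = -10 + 2*(4*(-1/11)) = -10 + 2*(-4/11) = -10 - 8/11 = -118/11 ≈ -10.727)
F(m) = (-118/11 + m)/(-14 + m) (F(m) = (m - 118/11)/(m - 14) = (-118/11 + m)/(-14 + m))
(391 - 71)/(397 + F(12)) = (391 - 71)/(397 + (-118/11 + 12)/(-14 + 12)) = 320/(397 + (14/11)/(-2)) = 320/(397 - 1/2*14/11) = 320/(397 - 7/11) = 320/(4360/11) = 320*(11/4360) = 88/109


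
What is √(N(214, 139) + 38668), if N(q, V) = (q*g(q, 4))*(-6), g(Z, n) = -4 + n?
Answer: 2*√9667 ≈ 196.64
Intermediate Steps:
N(q, V) = 0 (N(q, V) = (q*(-4 + 4))*(-6) = (q*0)*(-6) = 0*(-6) = 0)
√(N(214, 139) + 38668) = √(0 + 38668) = √38668 = 2*√9667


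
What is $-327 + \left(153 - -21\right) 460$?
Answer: $79713$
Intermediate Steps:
$-327 + \left(153 - -21\right) 460 = -327 + \left(153 + 21\right) 460 = -327 + 174 \cdot 460 = -327 + 80040 = 79713$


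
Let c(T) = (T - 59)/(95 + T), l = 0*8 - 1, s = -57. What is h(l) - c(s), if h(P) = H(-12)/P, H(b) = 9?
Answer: -113/19 ≈ -5.9474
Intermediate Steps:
l = -1 (l = 0 - 1 = -1)
c(T) = (-59 + T)/(95 + T)
h(P) = 9/P
h(l) - c(s) = 9/(-1) - (-59 - 57)/(95 - 57) = 9*(-1) - (-116)/38 = -9 - (-116)/38 = -9 - 1*(-58/19) = -9 + 58/19 = -113/19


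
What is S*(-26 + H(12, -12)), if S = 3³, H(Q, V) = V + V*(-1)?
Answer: -702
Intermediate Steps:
H(Q, V) = 0 (H(Q, V) = V - V = 0)
S = 27
S*(-26 + H(12, -12)) = 27*(-26 + 0) = 27*(-26) = -702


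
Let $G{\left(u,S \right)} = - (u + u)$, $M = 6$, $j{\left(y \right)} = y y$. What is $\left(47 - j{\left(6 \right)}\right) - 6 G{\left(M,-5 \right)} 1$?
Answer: $792$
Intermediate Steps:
$j{\left(y \right)} = y^{2}$
$G{\left(u,S \right)} = - 2 u$
$\left(47 - j{\left(6 \right)}\right) - 6 G{\left(M,-5 \right)} 1 = \left(47 - 6^{2}\right) - 6 \left(\left(-2\right) 6\right) 1 = \left(47 - 36\right) \left(-6\right) \left(-12\right) 1 = \left(47 - 36\right) 72 \cdot 1 = 11 \cdot 72 = 792$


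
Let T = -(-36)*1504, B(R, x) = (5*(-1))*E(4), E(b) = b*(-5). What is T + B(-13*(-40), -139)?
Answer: 54244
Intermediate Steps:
E(b) = -5*b
B(R, x) = 100 (B(R, x) = (5*(-1))*(-5*4) = -5*(-20) = 100)
T = 54144 (T = -36*(-1504) = 54144)
T + B(-13*(-40), -139) = 54144 + 100 = 54244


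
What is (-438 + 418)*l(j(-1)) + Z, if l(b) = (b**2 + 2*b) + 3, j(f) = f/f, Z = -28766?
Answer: -28886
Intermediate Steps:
j(f) = 1
l(b) = 3 + b**2 + 2*b
(-438 + 418)*l(j(-1)) + Z = (-438 + 418)*(3 + 1**2 + 2*1) - 28766 = -20*(3 + 1 + 2) - 28766 = -20*6 - 28766 = -120 - 28766 = -28886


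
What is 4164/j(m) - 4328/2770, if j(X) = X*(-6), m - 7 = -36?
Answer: 898434/40165 ≈ 22.369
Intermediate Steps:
m = -29 (m = 7 - 36 = -29)
j(X) = -6*X
4164/j(m) - 4328/2770 = 4164/((-6*(-29))) - 4328/2770 = 4164/174 - 4328*1/2770 = 4164*(1/174) - 2164/1385 = 694/29 - 2164/1385 = 898434/40165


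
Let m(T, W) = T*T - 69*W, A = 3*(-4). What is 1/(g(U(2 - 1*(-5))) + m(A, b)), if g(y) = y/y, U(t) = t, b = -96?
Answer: 1/6769 ≈ 0.00014773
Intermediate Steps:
g(y) = 1
A = -12
m(T, W) = T**2 - 69*W
1/(g(U(2 - 1*(-5))) + m(A, b)) = 1/(1 + ((-12)**2 - 69*(-96))) = 1/(1 + (144 + 6624)) = 1/(1 + 6768) = 1/6769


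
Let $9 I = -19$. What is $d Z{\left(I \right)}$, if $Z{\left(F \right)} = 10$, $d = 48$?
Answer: $480$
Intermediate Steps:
$I = - \frac{19}{9}$ ($I = \frac{1}{9} \left(-19\right) = - \frac{19}{9} \approx -2.1111$)
$d Z{\left(I \right)} = 48 \cdot 10 = 480$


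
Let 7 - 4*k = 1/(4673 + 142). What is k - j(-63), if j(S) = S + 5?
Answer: 287696/4815 ≈ 59.750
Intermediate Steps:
k = 8426/4815 (k = 7/4 - 1/(4*(4673 + 142)) = 7/4 - ¼/4815 = 7/4 - ¼*1/4815 = 7/4 - 1/19260 = 8426/4815 ≈ 1.7499)
j(S) = 5 + S
k - j(-63) = 8426/4815 - (5 - 63) = 8426/4815 - 1*(-58) = 8426/4815 + 58 = 287696/4815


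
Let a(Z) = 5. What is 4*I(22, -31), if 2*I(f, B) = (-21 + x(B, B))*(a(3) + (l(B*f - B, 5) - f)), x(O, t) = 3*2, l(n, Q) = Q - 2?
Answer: 420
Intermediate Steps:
l(n, Q) = -2 + Q
x(O, t) = 6
I(f, B) = -60 + 15*f/2 (I(f, B) = ((-21 + 6)*(5 + ((-2 + 5) - f)))/2 = (-15*(5 + (3 - f)))/2 = (-15*(8 - f))/2 = (-120 + 15*f)/2 = -60 + 15*f/2)
4*I(22, -31) = 4*(-60 + (15/2)*22) = 4*(-60 + 165) = 4*105 = 420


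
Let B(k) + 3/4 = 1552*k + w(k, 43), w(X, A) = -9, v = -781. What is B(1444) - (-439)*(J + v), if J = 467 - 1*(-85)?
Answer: 8562189/4 ≈ 2.1405e+6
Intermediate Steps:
J = 552 (J = 467 + 85 = 552)
B(k) = -39/4 + 1552*k (B(k) = -¾ + (1552*k - 9) = -¾ + (-9 + 1552*k) = -39/4 + 1552*k)
B(1444) - (-439)*(J + v) = (-39/4 + 1552*1444) - (-439)*(552 - 781) = (-39/4 + 2241088) - (-439)*(-229) = 8964313/4 - 1*100531 = 8964313/4 - 100531 = 8562189/4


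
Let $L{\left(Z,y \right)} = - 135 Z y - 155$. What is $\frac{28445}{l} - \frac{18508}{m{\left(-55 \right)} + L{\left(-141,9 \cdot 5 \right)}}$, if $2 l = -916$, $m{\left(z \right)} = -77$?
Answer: $- \frac{24367153299}{392205094} \approx -62.129$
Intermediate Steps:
$L{\left(Z,y \right)} = -155 - 135 Z y$ ($L{\left(Z,y \right)} = - 135 Z y - 155 = -155 - 135 Z y$)
$l = -458$ ($l = \frac{1}{2} \left(-916\right) = -458$)
$\frac{28445}{l} - \frac{18508}{m{\left(-55 \right)} + L{\left(-141,9 \cdot 5 \right)}} = \frac{28445}{-458} - \frac{18508}{-77 - \left(155 - 19035 \cdot 9 \cdot 5\right)} = 28445 \left(- \frac{1}{458}\right) - \frac{18508}{-77 - \left(155 - 856575\right)} = - \frac{28445}{458} - \frac{18508}{-77 + \left(-155 + 856575\right)} = - \frac{28445}{458} - \frac{18508}{-77 + 856420} = - \frac{28445}{458} - \frac{18508}{856343} = - \frac{24367153299}{392205094}$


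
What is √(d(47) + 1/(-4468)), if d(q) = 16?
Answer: 39*√52499/2234 ≈ 4.0000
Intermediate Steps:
√(d(47) + 1/(-4468)) = √(16 + 1/(-4468)) = √(16 - 1/4468) = √(71487/4468) = 39*√52499/2234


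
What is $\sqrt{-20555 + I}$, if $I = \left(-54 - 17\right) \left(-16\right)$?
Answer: $i \sqrt{19419} \approx 139.35 i$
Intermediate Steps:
$I = 1136$ ($I = \left(-71\right) \left(-16\right) = 1136$)
$\sqrt{-20555 + I} = \sqrt{-20555 + 1136} = \sqrt{-19419} = i \sqrt{19419}$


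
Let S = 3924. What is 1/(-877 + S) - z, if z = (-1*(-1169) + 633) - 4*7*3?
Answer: -5234745/3047 ≈ -1718.0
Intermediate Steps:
z = 1718 (z = (1169 + 633) - 28*3 = 1802 - 84 = 1718)
1/(-877 + S) - z = 1/(-877 + 3924) - 1*1718 = 1/3047 - 1718 = -5234745/3047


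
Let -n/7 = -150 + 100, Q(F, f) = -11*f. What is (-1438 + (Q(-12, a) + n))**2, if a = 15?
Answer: 1570009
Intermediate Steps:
n = 350 (n = -7*(-150 + 100) = -7*(-50) = 350)
(-1438 + (Q(-12, a) + n))**2 = (-1438 + (-11*15 + 350))**2 = (-1438 + (-165 + 350))**2 = (-1438 + 185)**2 = (-1253)**2 = 1570009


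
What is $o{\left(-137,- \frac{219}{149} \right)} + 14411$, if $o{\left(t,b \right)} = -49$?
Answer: $14362$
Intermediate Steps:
$o{\left(-137,- \frac{219}{149} \right)} + 14411 = -49 + 14411 = 14362$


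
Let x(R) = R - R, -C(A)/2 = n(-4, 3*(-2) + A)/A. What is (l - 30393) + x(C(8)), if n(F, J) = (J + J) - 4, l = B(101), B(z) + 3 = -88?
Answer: -30484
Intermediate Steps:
B(z) = -91 (B(z) = -3 - 88 = -91)
l = -91
n(F, J) = -4 + 2*J (n(F, J) = 2*J - 4 = -4 + 2*J)
C(A) = -2*(-16 + 2*A)/A (C(A) = -2*(-4 + 2*(3*(-2) + A))/A = -2*(-4 + 2*(-6 + A))/A = -2*(-4 + (-12 + 2*A))/A = -2*(-16 + 2*A)/A)
x(R) = 0
(l - 30393) + x(C(8)) = (-91 - 30393) + 0 = -30484 + 0 = -30484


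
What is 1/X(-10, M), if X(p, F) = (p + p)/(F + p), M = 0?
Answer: ½ ≈ 0.50000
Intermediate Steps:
X(p, F) = 2*p/(F + p) (X(p, F) = (2*p)/(F + p) = 2*p/(F + p))
1/X(-10, M) = 1/(2*(-10)/(0 - 10)) = 1/(2*(-10)/(-10)) = 1/(2*(-10)*(-⅒)) = 1/2 = ½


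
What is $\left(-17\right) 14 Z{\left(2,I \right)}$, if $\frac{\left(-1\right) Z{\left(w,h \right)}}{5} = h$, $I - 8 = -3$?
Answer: $5950$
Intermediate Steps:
$I = 5$ ($I = 8 - 3 = 5$)
$Z{\left(w,h \right)} = - 5 h$
$\left(-17\right) 14 Z{\left(2,I \right)} = \left(-17\right) 14 \left(\left(-5\right) 5\right) = \left(-238\right) \left(-25\right) = 5950$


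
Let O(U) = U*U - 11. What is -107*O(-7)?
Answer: -4066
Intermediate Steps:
O(U) = -11 + U² (O(U) = U² - 11 = -11 + U²)
-107*O(-7) = -107*(-11 + (-7)²) = -107*(-11 + 49) = -107*38 = -4066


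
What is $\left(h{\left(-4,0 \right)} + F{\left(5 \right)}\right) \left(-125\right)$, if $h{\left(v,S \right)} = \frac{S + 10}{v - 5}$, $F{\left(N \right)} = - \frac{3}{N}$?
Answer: $\frac{1925}{9} \approx 213.89$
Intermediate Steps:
$h{\left(v,S \right)} = \frac{10 + S}{-5 + v}$
$\left(h{\left(-4,0 \right)} + F{\left(5 \right)}\right) \left(-125\right) = \left(\frac{10 + 0}{-5 - 4} - \frac{3}{5}\right) \left(-125\right) = \left(\frac{1}{-9} \cdot 10 - \frac{3}{5}\right) \left(-125\right) = \left(\left(- \frac{1}{9}\right) 10 - \frac{3}{5}\right) \left(-125\right) = \left(- \frac{10}{9} - \frac{3}{5}\right) \left(-125\right) = \left(- \frac{77}{45}\right) \left(-125\right) = \frac{1925}{9}$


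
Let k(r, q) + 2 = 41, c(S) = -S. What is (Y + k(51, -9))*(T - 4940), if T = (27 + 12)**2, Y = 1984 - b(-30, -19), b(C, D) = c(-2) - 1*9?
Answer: -6940570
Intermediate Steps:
b(C, D) = -7 (b(C, D) = -1*(-2) - 1*9 = 2 - 9 = -7)
k(r, q) = 39 (k(r, q) = -2 + 41 = 39)
Y = 1991 (Y = 1984 - 1*(-7) = 1984 + 7 = 1991)
T = 1521 (T = 39**2 = 1521)
(Y + k(51, -9))*(T - 4940) = (1991 + 39)*(1521 - 4940) = 2030*(-3419) = -6940570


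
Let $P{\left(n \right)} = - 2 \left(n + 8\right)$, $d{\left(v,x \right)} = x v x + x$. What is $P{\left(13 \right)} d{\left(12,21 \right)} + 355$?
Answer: $-222791$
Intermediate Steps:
$d{\left(v,x \right)} = x + v x^{2}$ ($d{\left(v,x \right)} = v x x + x = v x^{2} + x = x + v x^{2}$)
$P{\left(n \right)} = -16 - 2 n$ ($P{\left(n \right)} = - 2 \left(8 + n\right) = -16 - 2 n$)
$P{\left(13 \right)} d{\left(12,21 \right)} + 355 = \left(-16 - 26\right) 21 \left(1 + 12 \cdot 21\right) + 355 = \left(-16 - 26\right) 21 \left(1 + 252\right) + 355 = - 42 \cdot 21 \cdot 253 + 355 = \left(-42\right) 5313 + 355 = -223146 + 355 = -222791$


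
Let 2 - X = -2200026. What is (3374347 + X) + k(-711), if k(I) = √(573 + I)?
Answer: 5574375 + I*√138 ≈ 5.5744e+6 + 11.747*I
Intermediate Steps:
X = 2200028 (X = 2 - 1*(-2200026) = 2 + 2200026 = 2200028)
(3374347 + X) + k(-711) = (3374347 + 2200028) + √(573 - 711) = 5574375 + √(-138) = 5574375 + I*√138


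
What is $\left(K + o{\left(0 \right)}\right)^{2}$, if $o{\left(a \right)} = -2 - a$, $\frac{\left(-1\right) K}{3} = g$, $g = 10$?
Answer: $1024$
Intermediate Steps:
$K = -30$ ($K = \left(-3\right) 10 = -30$)
$\left(K + o{\left(0 \right)}\right)^{2} = \left(-30 - 2\right)^{2} = \left(-32\right)^{2} = 1024$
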